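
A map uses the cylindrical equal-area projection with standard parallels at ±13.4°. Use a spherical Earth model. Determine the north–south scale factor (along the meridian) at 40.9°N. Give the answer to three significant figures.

Cylindrical equal-area (φ₀ = 13.4°): h = cos φ / cos 13.4° along meridians, k = cos 13.4° / cos φ along parallels; h·k = 1.
h = cos 40.9° / cos 13.4° = 0.7559/0.9728 = 0.7770.

0.777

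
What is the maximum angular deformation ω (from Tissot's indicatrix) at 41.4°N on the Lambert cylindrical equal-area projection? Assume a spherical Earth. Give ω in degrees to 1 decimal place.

32.5°

The Lambert cylindrical equal-area projection is the cylindrical equal-area projection with its standard parallel at the equator (φ₀ = 0). Cylindrical equal-area (φ₀ = 0°): h = cos φ / cos 0° along meridians, k = cos 0° / cos φ along parallels; h·k = 1.
At 41.4°: h = 0.7501, k = 1.333; principal scales a = 1.333, b = 0.7501.
sin(ω/2) = (a − b)/(a + b) = 0.5830/2.083 = 0.2799, so ω = 2 arcsin(0.2799) ≈ 32.5°.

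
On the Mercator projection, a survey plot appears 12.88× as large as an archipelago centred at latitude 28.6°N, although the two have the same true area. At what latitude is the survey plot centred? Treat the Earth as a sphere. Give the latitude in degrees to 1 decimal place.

For equal true areas on Mercator, apparent areas scale as sec²φ, so the ratio is cos²φ₂ / cos²φ₁.
cos²φ₂ / cos²φ₁ = 12.88  ⇒  cos φ₁ = cos 28.6° / √12.88 = 0.8780/3.589 = 0.2446.
φ₁ = arccos(0.2446) ≈ 75.8°.

75.8°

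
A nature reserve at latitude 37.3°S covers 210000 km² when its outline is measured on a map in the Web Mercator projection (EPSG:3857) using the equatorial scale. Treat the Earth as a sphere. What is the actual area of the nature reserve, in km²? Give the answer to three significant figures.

133000 km²

Mercator is conformal, so the point scale is isotropic: h = k = sec φ = 1/cos φ.
Areal scale = k² = sec²φ = 1/cos²(37.3°) = 1/0.7955² = 1.580.
True area = apparent / (areal scale) = 210000 / 1.580 ≈ 133000 km².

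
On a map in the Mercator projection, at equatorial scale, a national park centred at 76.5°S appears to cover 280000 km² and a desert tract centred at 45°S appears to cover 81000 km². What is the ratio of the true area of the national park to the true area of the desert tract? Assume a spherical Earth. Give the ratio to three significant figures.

Mercator's areal exaggeration is sec²φ; hence true area = (apparent area) · cos²φ.
True area of national park: 280000 × cos²(76.5°) = 280000 × 0.05450 = 15260 km².
True area of desert tract: 81000 × cos²(45°) = 81000 × 0.5000 = 40500 km².
Ratio = 15260 / 40500 ≈ 0.377.

0.377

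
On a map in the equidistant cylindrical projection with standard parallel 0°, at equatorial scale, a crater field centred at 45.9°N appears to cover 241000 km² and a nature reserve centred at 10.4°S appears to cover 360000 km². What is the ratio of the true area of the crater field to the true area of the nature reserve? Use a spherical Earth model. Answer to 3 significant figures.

Plate carrée has h = 1 and k = sec φ, giving areal scale sec φ; true area = (apparent area) · cos φ.
True area of crater field: 241000 × cos(45.9°) = 241000 × 0.6959 = 167700 km².
True area of nature reserve: 360000 × cos(10.4°) = 360000 × 0.9836 = 354100 km².
Ratio = 167700 / 354100 ≈ 0.474.

0.474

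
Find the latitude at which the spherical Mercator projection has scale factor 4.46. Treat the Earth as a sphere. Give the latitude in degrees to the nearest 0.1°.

77.0°

Mercator scale is k = sec φ = 1/cos φ.
1/cos φ = 4.46  ⇒  cos φ = 0.2242  ⇒  φ = arccos(0.2242) ≈ 77.0°.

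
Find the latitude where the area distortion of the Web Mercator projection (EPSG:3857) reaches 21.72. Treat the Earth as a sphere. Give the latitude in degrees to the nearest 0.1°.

Mercator areal scale is sec²φ.
sec²φ = 21.72  ⇒  cos²φ = 0.04604  ⇒  cos φ = 0.2146.
φ = arccos(0.2146) ≈ 77.6°.

77.6°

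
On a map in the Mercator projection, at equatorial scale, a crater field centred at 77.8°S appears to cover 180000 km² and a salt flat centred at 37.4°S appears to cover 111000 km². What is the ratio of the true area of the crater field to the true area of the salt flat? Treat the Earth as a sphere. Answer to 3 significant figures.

Since Mercator area scale is 1/cos²φ, the true area equals the apparent area multiplied by cos²φ.
True area of crater field: 180000 × cos²(77.8°) = 180000 × 0.04466 = 8038 km².
True area of salt flat: 111000 × cos²(37.4°) = 111000 × 0.6311 = 70050 km².
Ratio = 8038 / 70050 ≈ 0.115.

0.115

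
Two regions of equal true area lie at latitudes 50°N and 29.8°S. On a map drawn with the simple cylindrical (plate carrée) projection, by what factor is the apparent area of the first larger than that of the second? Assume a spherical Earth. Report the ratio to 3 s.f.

Plate carrée maps x = Rλ, y = Rφ. The meridian scale is h = 1 and the parallel scale is k = 1/cos φ = sec φ.
Areal scale at 50°: h·k = 1.000 × 1.556 = 1.556.
Areal scale at 29.8°: h·k = 1.000 × 1.152 = 1.152.
Ratio = 1.556/1.152 ≈ 1.35.

1.35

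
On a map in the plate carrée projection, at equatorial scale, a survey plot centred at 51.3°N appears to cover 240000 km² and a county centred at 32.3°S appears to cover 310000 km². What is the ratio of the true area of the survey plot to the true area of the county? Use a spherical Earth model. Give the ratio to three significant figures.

0.573

Plate carrée has h = 1 and k = sec φ, giving areal scale sec φ; true area = (apparent area) · cos φ.
True area of survey plot: 240000 × cos(51.3°) = 240000 × 0.6252 = 150100 km².
True area of county: 310000 × cos(32.3°) = 310000 × 0.8453 = 262000 km².
Ratio = 150100 / 262000 ≈ 0.573.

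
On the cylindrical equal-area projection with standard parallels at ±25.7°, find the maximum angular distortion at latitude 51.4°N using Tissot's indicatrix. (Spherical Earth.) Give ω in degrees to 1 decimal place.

41.2°

A cylindrical equal-area projection with standard parallel φ₀ has meridian scale h = cos φ / cos φ₀ and parallel scale k = cos φ₀ / cos φ (so areas are preserved, h·k = 1).
At 51.4°: h = 0.6924, k = 1.444; principal scales a = 1.444, b = 0.6924.
sin(ω/2) = (a − b)/(a + b) = 0.7519/2.137 = 0.3519, so ω = 2 arcsin(0.3519) ≈ 41.2°.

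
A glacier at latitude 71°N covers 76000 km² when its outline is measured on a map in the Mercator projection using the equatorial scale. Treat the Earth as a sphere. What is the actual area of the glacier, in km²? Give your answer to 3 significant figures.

The Mercator projection is conformal; its linear scale factor is the same in every direction and equals sec φ = 1/cos φ.
Areal scale = k² = sec²φ = 1/cos²(71°) = 1/0.3256² = 9.434.
True area = apparent / (areal scale) = 76000 / 9.434 ≈ 8060 km².

8060 km²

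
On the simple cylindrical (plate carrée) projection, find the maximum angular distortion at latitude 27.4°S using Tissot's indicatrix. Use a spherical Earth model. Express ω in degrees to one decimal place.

For the equirectangular projection with φ₀ = 0 (plate carrée), h = 1 along meridians and k = sec φ along parallels.
At 27.4°: h = 1.000, k = 1.126; principal scales a = 1.126, b = 1.000.
sin(ω/2) = (a − b)/(a + b) = 0.1264/2.126 = 0.05943, so ω = 2 arcsin(0.05943) ≈ 6.8°.

6.8°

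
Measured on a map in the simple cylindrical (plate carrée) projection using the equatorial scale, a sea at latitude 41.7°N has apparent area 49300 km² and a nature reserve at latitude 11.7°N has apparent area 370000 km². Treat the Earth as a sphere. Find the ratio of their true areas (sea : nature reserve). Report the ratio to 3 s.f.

0.102

On the plate carrée, areal scale = h·k = 1 × sec φ, so true area = apparent × cos φ.
True area of sea: 49300 × cos(41.7°) = 49300 × 0.7466 = 36810 km².
True area of nature reserve: 370000 × cos(11.7°) = 370000 × 0.9792 = 362300 km².
Ratio = 36810 / 362300 ≈ 0.102.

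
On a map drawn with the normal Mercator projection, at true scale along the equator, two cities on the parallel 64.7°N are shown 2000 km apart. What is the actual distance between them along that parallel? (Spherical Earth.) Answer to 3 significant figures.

Mercator is conformal, so the point scale is isotropic: h = k = sec φ = 1/cos φ.
Along the parallel at 64.7°, map distances are exaggerated by k = sec 64.7° = 2.340.
True distance = 2000 / 2.340 = 2000 × cos 64.7° ≈ 855 km.

855 km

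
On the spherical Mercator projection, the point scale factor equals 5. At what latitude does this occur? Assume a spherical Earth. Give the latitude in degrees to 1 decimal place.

Mercator scale is k = sec φ = 1/cos φ.
1/cos φ = 5  ⇒  cos φ = 0.2000  ⇒  φ = arccos(0.2000) ≈ 78.5°.

78.5°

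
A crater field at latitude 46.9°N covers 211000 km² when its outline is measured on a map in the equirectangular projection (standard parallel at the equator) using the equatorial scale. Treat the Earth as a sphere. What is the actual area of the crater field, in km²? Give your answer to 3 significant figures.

144000 km²

In the plate carrée (x = Rλ, y = Rφ), meridians are true-scale (h = 1) and parallels are stretched by k = sec φ.
Areal scale = h·k = 1 × sec φ; at 46.9°, h = 1.000, k = 1.464, so h·k = 1.464.
True area = apparent / (areal scale) = 211000 / 1.464 ≈ 144000 km².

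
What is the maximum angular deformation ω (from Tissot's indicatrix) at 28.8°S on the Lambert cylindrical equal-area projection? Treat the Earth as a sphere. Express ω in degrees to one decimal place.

The Lambert cylindrical equal-area projection is the cylindrical equal-area projection with its standard parallel at the equator (φ₀ = 0). For cylindrical equal-area with standard parallel φ₀, h = cos φ / cos φ₀ and k = cos φ₀ / cos φ, so h·k = 1.
At 28.8°: h = 0.8763, k = 1.141; principal scales a = 1.141, b = 0.8763.
sin(ω/2) = (a − b)/(a + b) = 0.2648/2.017 = 0.1313, so ω = 2 arcsin(0.1313) ≈ 15.1°.

15.1°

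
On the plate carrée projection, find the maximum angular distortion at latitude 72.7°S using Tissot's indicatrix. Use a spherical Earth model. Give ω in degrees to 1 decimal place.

Plate carrée maps x = Rλ, y = Rφ. The meridian scale is h = 1 and the parallel scale is k = 1/cos φ = sec φ.
At 72.7°: h = 1.000, k = 3.363; principal scales a = 3.363, b = 1.000.
sin(ω/2) = (a − b)/(a + b) = 2.363/4.363 = 0.5416, so ω = 2 arcsin(0.5416) ≈ 65.6°.

65.6°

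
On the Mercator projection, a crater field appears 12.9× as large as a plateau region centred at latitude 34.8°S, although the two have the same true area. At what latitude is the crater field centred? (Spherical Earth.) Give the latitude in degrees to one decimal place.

On Mercator, (apparent₁)/(apparent₂) = sec²φ₁ / sec²φ₂ when true areas are equal.
cos²φ₂ / cos²φ₁ = 12.9  ⇒  cos φ₁ = cos 34.8° / √12.9 = 0.8211/3.592 = 0.2286.
φ₁ = arccos(0.2286) ≈ 76.8°.

76.8°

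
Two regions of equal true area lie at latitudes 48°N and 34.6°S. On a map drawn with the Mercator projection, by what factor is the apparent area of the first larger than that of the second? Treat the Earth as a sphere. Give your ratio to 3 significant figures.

Mercator is conformal with k = sec φ, so areal scale = k² = sec²φ.
At 48°: sec²(48°) = 1/0.6691² = 2.233.
At 34.6°: sec²(34.6°) = 1/0.8231² = 1.476.
Ratio = 2.233/1.476 = cos²(34.6°)/cos²(48°) ≈ 1.51.

1.51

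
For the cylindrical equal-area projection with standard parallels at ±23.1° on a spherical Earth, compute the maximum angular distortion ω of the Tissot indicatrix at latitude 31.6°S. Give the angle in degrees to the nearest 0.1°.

8.8°

A cylindrical equal-area projection with standard parallel φ₀ has meridian scale h = cos φ / cos φ₀ and parallel scale k = cos φ₀ / cos φ (so areas are preserved, h·k = 1).
At 31.6°: h = 0.9260, k = 1.080; principal scales a = 1.080, b = 0.9260.
sin(ω/2) = (a − b)/(a + b) = 0.1540/2.006 = 0.07676, so ω = 2 arcsin(0.07676) ≈ 8.8°.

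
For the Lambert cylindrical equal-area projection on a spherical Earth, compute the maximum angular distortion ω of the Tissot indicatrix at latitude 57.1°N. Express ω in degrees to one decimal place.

The Lambert cylindrical equal-area projection is the cylindrical equal-area projection with its standard parallel at the equator (φ₀ = 0). Cylindrical equal-area (φ₀ = 0°): h = cos φ / cos 0° along meridians, k = cos 0° / cos φ along parallels; h·k = 1.
At 57.1°: h = 0.5432, k = 1.841; principal scales a = 1.841, b = 0.5432.
sin(ω/2) = (a − b)/(a + b) = 1.298/2.384 = 0.5444, so ω = 2 arcsin(0.5444) ≈ 66.0°.

66.0°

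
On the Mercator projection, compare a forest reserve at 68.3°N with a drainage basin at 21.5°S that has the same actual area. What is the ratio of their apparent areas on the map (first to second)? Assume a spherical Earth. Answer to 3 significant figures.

6.33

On Mercator, area is exaggerated by sec²φ = 1/cos²φ.
At 68.3°: sec²(68.3°) = 1/0.3697² = 7.315.
At 21.5°: sec²(21.5°) = 1/0.9304² = 1.155.
Ratio = 7.315/1.155 = cos²(21.5°)/cos²(68.3°) ≈ 6.33.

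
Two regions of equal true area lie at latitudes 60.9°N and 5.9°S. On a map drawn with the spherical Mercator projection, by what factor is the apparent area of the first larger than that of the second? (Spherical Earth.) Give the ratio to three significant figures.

4.18

On Mercator, area is exaggerated by sec²φ = 1/cos²φ.
At 60.9°: sec²(60.9°) = 1/0.4863² = 4.228.
At 5.9°: sec²(5.9°) = 1/0.9947² = 1.011.
Ratio = 4.228/1.011 = cos²(5.9°)/cos²(60.9°) ≈ 4.18.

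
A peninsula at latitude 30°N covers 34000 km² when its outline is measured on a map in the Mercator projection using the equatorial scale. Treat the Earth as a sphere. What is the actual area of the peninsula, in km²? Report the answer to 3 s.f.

25500 km²

Mercator is conformal, so the point scale is isotropic: h = k = sec φ = 1/cos φ.
Areal scale = k² = sec²φ = 1/cos²(30°) = 1/0.8660² = 1.333.
True area = apparent / (areal scale) = 34000 / 1.333 ≈ 25500 km².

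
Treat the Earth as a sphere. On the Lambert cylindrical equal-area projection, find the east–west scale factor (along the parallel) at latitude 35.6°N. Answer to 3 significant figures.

1.23

The Lambert cylindrical equal-area projection is the cylindrical equal-area projection with its standard parallel at the equator (φ₀ = 0). Cylindrical equal-area (φ₀ = 0°): h = cos φ / cos 0° along meridians, k = cos 0° / cos φ along parallels; h·k = 1.
k = cos 0° / cos 35.6° = 1.000/0.8131 = 1.230.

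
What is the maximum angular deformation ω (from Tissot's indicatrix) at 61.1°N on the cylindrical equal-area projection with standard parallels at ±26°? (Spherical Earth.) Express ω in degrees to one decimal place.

For cylindrical equal-area with standard parallel φ₀, h = cos φ / cos φ₀ and k = cos φ₀ / cos φ, so h·k = 1.
At 61.1°: h = 0.5377, k = 1.860; principal scales a = 1.860, b = 0.5377.
sin(ω/2) = (a − b)/(a + b) = 1.322/2.397 = 0.5514, so ω = 2 arcsin(0.5514) ≈ 66.9°.

66.9°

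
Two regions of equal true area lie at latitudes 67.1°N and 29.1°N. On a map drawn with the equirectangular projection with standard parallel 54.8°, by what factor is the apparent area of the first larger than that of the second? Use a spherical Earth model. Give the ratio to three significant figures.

2.25

With standard parallel φ₀ = 54.8°, the equirectangular projection gives x = Rλ cos φ₀, y = Rφ, so h = 1 and k = cos 54.8° / cos φ.
Areal scale at 67.1°: h·k = 1.000 × 1.481 = 1.481.
Areal scale at 29.1°: h·k = 1.000 × 0.6597 = 0.6597.
Ratio = 1.481/0.6597 ≈ 2.25.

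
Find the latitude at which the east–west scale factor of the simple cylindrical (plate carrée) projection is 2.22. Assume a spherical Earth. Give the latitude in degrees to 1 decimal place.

63.2°

Plate carrée: h = 1, k = sec φ along parallels.
sec φ = 2.22  ⇒  cos φ = 0.4505  ⇒  φ ≈ 63.2°.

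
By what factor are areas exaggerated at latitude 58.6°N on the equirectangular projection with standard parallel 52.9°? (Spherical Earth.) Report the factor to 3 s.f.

1.16

In the equirectangular projection with standard parallel φ₀ = 52.9° (x = Rλ cos φ₀, y = Rφ), meridians are true-scale (h = 1) and the parallel scale is k = cos φ₀ / cos φ.
Areal scale = h·k = 1 × cos φ₀ / cos φ; at 58.6°, h = 1.000, k = 1.158, so h·k = 1.158.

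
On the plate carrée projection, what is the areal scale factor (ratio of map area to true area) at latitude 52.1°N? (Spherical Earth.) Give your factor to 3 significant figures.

For the equirectangular projection with φ₀ = 0 (plate carrée), h = 1 along meridians and k = sec φ along parallels.
Areal scale = h·k = 1 × sec φ; at 52.1°, h = 1.000, k = 1.628, so h·k = 1.628.

1.63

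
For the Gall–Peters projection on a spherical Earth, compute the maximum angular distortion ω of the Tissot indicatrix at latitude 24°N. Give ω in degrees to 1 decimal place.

Gall–Peters is a cylindrical equal-area projection with standard parallels at ±45°. A cylindrical equal-area projection with standard parallel φ₀ has meridian scale h = cos φ / cos φ₀ and parallel scale k = cos φ₀ / cos φ (so areas are preserved, h·k = 1).
At 24°: h = 1.292, k = 0.7740; principal scales a = 1.292, b = 0.7740.
sin(ω/2) = (a − b)/(a + b) = 0.5179/2.066 = 0.2507, so ω = 2 arcsin(0.2507) ≈ 29.0°.

29.0°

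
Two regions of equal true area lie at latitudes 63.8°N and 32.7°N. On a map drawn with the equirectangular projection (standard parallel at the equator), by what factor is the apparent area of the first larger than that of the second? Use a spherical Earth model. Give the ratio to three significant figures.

Plate carrée maps x = Rλ, y = Rφ. The meridian scale is h = 1 and the parallel scale is k = 1/cos φ = sec φ.
Areal scale at 63.8°: h·k = 1.000 × 2.265 = 2.265.
Areal scale at 32.7°: h·k = 1.000 × 1.188 = 1.188.
Ratio = 2.265/1.188 ≈ 1.91.

1.91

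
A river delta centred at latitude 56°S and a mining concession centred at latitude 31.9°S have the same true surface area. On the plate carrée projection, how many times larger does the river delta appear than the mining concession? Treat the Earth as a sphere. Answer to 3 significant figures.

1.52

In the plate carrée (x = Rλ, y = Rφ), meridians are true-scale (h = 1) and parallels are stretched by k = sec φ.
Areal scale at 56°: h·k = 1.000 × 1.788 = 1.788.
Areal scale at 31.9°: h·k = 1.000 × 1.178 = 1.178.
Ratio = 1.788/1.178 ≈ 1.52.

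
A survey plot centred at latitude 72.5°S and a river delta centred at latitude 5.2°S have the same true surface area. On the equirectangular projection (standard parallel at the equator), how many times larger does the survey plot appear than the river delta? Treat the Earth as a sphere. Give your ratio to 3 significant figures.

In the plate carrée (x = Rλ, y = Rφ), meridians are true-scale (h = 1) and parallels are stretched by k = sec φ.
Areal scale at 72.5°: h·k = 1.000 × 3.326 = 3.326.
Areal scale at 5.2°: h·k = 1.000 × 1.004 = 1.004.
Ratio = 3.326/1.004 ≈ 3.31.

3.31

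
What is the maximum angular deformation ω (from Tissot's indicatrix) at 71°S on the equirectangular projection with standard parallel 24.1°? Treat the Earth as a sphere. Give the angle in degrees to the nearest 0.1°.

In the equirectangular projection with standard parallel φ₀ = 24.1° (x = Rλ cos φ₀, y = Rφ), meridians are true-scale (h = 1) and the parallel scale is k = cos φ₀ / cos φ.
At 71°: h = 1.000, k = 2.804; principal scales a = 2.804, b = 1.000.
sin(ω/2) = (a − b)/(a + b) = 1.804/3.804 = 0.4742, so ω = 2 arcsin(0.4742) ≈ 56.6°.

56.6°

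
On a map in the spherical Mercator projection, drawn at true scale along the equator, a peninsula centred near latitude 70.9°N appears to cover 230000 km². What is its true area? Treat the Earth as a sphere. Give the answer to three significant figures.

24600 km²

For Mercator, h = k = sec φ (a conformal cylindrical projection has a single point scale, 1/cos φ).
Areal scale = k² = sec²φ = 1/cos²(70.9°) = 1/0.3272² = 9.340.
True area = apparent / (areal scale) = 230000 / 9.340 ≈ 24600 km².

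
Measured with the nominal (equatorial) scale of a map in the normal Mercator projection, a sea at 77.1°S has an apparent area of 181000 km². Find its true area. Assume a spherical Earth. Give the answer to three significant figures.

Mercator is conformal, so the point scale is isotropic: h = k = sec φ = 1/cos φ.
Areal scale = k² = sec²φ = 1/cos²(77.1°) = 1/0.2233² = 20.06.
True area = apparent / (areal scale) = 181000 / 20.06 ≈ 9020 km².

9020 km²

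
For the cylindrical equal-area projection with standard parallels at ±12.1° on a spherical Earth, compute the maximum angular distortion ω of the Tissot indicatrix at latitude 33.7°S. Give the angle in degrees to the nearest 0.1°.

Cylindrical equal-area (φ₀ = 12.1°): h = cos φ / cos 12.1° along meridians, k = cos 12.1° / cos φ along parallels; h·k = 1.
At 33.7°: h = 0.8509, k = 1.175; principal scales a = 1.175, b = 0.8509.
sin(ω/2) = (a − b)/(a + b) = 0.3244/2.026 = 0.1601, so ω = 2 arcsin(0.1601) ≈ 18.4°.

18.4°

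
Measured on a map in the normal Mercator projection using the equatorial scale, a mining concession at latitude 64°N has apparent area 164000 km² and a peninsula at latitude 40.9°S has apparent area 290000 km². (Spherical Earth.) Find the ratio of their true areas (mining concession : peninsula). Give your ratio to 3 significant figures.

0.190

Mercator's areal exaggeration is sec²φ; hence true area = (apparent area) · cos²φ.
True area of mining concession: 164000 × cos²(64°) = 164000 × 0.1922 = 31520 km².
True area of peninsula: 290000 × cos²(40.9°) = 290000 × 0.5713 = 165700 km².
Ratio = 31520 / 165700 ≈ 0.190.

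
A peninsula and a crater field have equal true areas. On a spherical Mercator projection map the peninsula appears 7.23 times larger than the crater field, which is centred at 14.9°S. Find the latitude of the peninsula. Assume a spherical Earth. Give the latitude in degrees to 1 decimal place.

Mercator areal scale is sec²φ, so apparent-area ratio = sec²φ₁ / sec²φ₂ = cos²φ₂ / cos²φ₁.
cos²φ₂ / cos²φ₁ = 7.23  ⇒  cos φ₁ = cos 14.9° / √7.23 = 0.9664/2.689 = 0.3594.
φ₁ = arccos(0.3594) ≈ 68.9°.

68.9°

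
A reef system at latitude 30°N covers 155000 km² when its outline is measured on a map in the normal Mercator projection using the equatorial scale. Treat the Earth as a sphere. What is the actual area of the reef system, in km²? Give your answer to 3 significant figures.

The Mercator projection is conformal; its linear scale factor is the same in every direction and equals sec φ = 1/cos φ.
Areal scale = k² = sec²φ = 1/cos²(30°) = 1/0.8660² = 1.333.
True area = apparent / (areal scale) = 155000 / 1.333 ≈ 116000 km².

116000 km²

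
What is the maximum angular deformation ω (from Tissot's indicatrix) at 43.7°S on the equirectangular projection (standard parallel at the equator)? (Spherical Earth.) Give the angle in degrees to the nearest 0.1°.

18.5°

Plate carrée maps x = Rλ, y = Rφ. The meridian scale is h = 1 and the parallel scale is k = 1/cos φ = sec φ.
At 43.7°: h = 1.000, k = 1.383; principal scales a = 1.383, b = 1.000.
sin(ω/2) = (a − b)/(a + b) = 0.3832/2.383 = 0.1608, so ω = 2 arcsin(0.1608) ≈ 18.5°.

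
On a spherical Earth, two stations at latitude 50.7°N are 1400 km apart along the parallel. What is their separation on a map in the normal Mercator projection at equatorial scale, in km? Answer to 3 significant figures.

The Mercator projection is conformal; its linear scale factor is the same in every direction and equals sec φ = 1/cos φ.
Along the parallel, k = sec 50.7° = 1/0.6334 = 1.579.
Map distance = 1400 × 1.579 ≈ 2210 km.

2210 km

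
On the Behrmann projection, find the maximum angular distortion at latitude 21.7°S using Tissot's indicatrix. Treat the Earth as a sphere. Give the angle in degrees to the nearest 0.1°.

8.1°

The Behrmann projection is cylindrical equal-area with φ₀ = 30°. For cylindrical equal-area with standard parallel φ₀, h = cos φ / cos φ₀ and k = cos φ₀ / cos φ, so h·k = 1.
At 21.7°: h = 1.073, k = 0.9321; principal scales a = 1.073, b = 0.9321.
sin(ω/2) = (a − b)/(a + b) = 0.1408/2.005 = 0.07022, so ω = 2 arcsin(0.07022) ≈ 8.1°.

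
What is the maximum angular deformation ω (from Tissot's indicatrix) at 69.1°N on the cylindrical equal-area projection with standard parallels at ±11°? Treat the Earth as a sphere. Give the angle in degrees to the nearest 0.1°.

A cylindrical equal-area projection with standard parallel φ₀ has meridian scale h = cos φ / cos φ₀ and parallel scale k = cos φ₀ / cos φ (so areas are preserved, h·k = 1).
At 69.1°: h = 0.3634, k = 2.752; principal scales a = 2.752, b = 0.3634.
sin(ω/2) = (a − b)/(a + b) = 2.388/3.115 = 0.7667, so ω = 2 arcsin(0.7667) ≈ 100.1°.

100.1°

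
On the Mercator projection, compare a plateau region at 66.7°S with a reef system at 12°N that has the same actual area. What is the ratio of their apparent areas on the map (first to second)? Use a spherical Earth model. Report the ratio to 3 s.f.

Mercator is conformal with k = sec φ, so areal scale = k² = sec²φ.
At 66.7°: sec²(66.7°) = 1/0.3955² = 6.392.
At 12°: sec²(12°) = 1/0.9781² = 1.045.
Ratio = 6.392/1.045 = cos²(12°)/cos²(66.7°) ≈ 6.12.

6.12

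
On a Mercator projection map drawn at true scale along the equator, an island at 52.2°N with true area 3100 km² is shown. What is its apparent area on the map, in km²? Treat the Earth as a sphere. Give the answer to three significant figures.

The Mercator projection is conformal; its linear scale factor is the same in every direction and equals sec φ = 1/cos φ.
Areal scale = k² = sec²φ = 1/cos²(52.2°) = 1/0.6129² = 2.662.
Apparent area = 3100 × 2.662 ≈ 8250 km².

8250 km²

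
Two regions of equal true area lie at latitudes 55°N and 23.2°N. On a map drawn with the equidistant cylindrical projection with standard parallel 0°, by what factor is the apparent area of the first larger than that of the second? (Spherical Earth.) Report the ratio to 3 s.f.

1.60

Plate carrée maps x = Rλ, y = Rφ. The meridian scale is h = 1 and the parallel scale is k = 1/cos φ = sec φ.
Areal scale at 55°: h·k = 1.000 × 1.743 = 1.743.
Areal scale at 23.2°: h·k = 1.000 × 1.088 = 1.088.
Ratio = 1.743/1.088 ≈ 1.60.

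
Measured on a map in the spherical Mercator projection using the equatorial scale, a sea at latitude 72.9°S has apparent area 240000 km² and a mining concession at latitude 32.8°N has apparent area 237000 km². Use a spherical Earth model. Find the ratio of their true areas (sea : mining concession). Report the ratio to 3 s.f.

0.124

Since Mercator area scale is 1/cos²φ, the true area equals the apparent area multiplied by cos²φ.
True area of sea: 240000 × cos²(72.9°) = 240000 × 0.08646 = 20750 km².
True area of mining concession: 237000 × cos²(32.8°) = 237000 × 0.7066 = 167500 km².
Ratio = 20750 / 167500 ≈ 0.124.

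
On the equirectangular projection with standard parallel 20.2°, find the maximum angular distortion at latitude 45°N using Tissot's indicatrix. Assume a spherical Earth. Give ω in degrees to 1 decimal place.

16.2°

With standard parallel φ₀ = 20.2°, the equirectangular projection gives x = Rλ cos φ₀, y = Rφ, so h = 1 and k = cos 20.2° / cos φ.
At 45°: h = 1.000, k = 1.327; principal scales a = 1.327, b = 1.000.
sin(ω/2) = (a − b)/(a + b) = 0.3272/2.327 = 0.1406, so ω = 2 arcsin(0.1406) ≈ 16.2°.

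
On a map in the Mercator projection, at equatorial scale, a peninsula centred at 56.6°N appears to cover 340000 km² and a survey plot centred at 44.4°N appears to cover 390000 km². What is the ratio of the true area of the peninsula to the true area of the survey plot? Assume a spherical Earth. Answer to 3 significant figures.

0.518

Since Mercator area scale is 1/cos²φ, the true area equals the apparent area multiplied by cos²φ.
True area of peninsula: 340000 × cos²(56.6°) = 340000 × 0.3030 = 103000 km².
True area of survey plot: 390000 × cos²(44.4°) = 390000 × 0.5105 = 199100 km².
Ratio = 103000 / 199100 ≈ 0.518.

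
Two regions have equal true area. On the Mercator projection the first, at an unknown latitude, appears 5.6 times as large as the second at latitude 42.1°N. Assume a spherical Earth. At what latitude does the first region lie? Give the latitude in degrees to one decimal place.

For equal true areas on Mercator, apparent areas scale as sec²φ, so the ratio is cos²φ₂ / cos²φ₁.
cos²φ₂ / cos²φ₁ = 5.6  ⇒  cos φ₁ = cos 42.1° / √5.6 = 0.7420/2.366 = 0.3135.
φ₁ = arccos(0.3135) ≈ 71.7°.

71.7°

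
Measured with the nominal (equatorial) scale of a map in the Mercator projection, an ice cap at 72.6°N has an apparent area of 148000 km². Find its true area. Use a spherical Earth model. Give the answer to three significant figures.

13200 km²

For Mercator, h = k = sec φ (a conformal cylindrical projection has a single point scale, 1/cos φ).
Areal scale = k² = sec²φ = 1/cos²(72.6°) = 1/0.2990² = 11.18.
True area = apparent / (areal scale) = 148000 / 11.18 ≈ 13200 km².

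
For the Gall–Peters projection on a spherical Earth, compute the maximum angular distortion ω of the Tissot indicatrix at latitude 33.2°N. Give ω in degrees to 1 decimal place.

Gall–Peters is a cylindrical equal-area projection with standard parallels at ±45°. A cylindrical equal-area projection with standard parallel φ₀ has meridian scale h = cos φ / cos φ₀ and parallel scale k = cos φ₀ / cos φ (so areas are preserved, h·k = 1).
At 33.2°: h = 1.183, k = 0.8450; principal scales a = 1.183, b = 0.8450.
sin(ω/2) = (a − b)/(a + b) = 0.3383/2.028 = 0.1668, so ω = 2 arcsin(0.1668) ≈ 19.2°.

19.2°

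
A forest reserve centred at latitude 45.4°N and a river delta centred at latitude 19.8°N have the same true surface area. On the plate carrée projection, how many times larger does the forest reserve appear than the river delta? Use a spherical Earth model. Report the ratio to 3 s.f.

In the plate carrée (x = Rλ, y = Rφ), meridians are true-scale (h = 1) and parallels are stretched by k = sec φ.
Areal scale at 45.4°: h·k = 1.000 × 1.424 = 1.424.
Areal scale at 19.8°: h·k = 1.000 × 1.063 = 1.063.
Ratio = 1.424/1.063 ≈ 1.34.

1.34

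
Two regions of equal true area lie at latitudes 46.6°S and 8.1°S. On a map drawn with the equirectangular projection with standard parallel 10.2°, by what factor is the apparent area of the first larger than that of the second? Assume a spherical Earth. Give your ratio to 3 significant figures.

In the equirectangular projection with standard parallel φ₀ = 10.2° (x = Rλ cos φ₀, y = Rφ), meridians are true-scale (h = 1) and the parallel scale is k = cos φ₀ / cos φ.
Areal scale at 46.6°: h·k = 1.000 × 1.432 = 1.432.
Areal scale at 8.1°: h·k = 1.000 × 0.9941 = 0.9941.
Ratio = 1.432/0.9941 ≈ 1.44.

1.44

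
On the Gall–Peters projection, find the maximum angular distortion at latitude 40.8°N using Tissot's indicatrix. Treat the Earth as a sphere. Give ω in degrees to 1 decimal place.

7.8°

Gall–Peters is a cylindrical equal-area projection with standard parallels at ±45°. A cylindrical equal-area projection with standard parallel φ₀ has meridian scale h = cos φ / cos φ₀ and parallel scale k = cos φ₀ / cos φ (so areas are preserved, h·k = 1).
At 40.8°: h = 1.071, k = 0.9341; principal scales a = 1.071, b = 0.9341.
sin(ω/2) = (a − b)/(a + b) = 0.1365/2.005 = 0.06807, so ω = 2 arcsin(0.06807) ≈ 7.8°.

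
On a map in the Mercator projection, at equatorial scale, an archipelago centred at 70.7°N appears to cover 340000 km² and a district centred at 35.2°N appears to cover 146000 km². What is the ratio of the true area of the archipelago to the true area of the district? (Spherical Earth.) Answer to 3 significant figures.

On Mercator the areal scale is sec²φ, so true area = apparent × cos²φ.
True area of archipelago: 340000 × cos²(70.7°) = 340000 × 0.1092 = 37140 km².
True area of district: 146000 × cos²(35.2°) = 146000 × 0.6677 = 97490 km².
Ratio = 37140 / 97490 ≈ 0.381.

0.381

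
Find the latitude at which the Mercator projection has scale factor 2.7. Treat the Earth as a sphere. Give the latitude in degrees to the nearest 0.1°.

68.3°

Mercator scale is k = sec φ = 1/cos φ.
1/cos φ = 2.7  ⇒  cos φ = 0.3704  ⇒  φ = arccos(0.3704) ≈ 68.3°.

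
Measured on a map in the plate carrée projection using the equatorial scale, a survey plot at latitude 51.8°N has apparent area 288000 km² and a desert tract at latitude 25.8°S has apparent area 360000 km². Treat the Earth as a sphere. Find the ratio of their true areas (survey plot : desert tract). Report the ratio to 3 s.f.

0.550

Plate carrée has h = 1 and k = sec φ, giving areal scale sec φ; true area = (apparent area) · cos φ.
True area of survey plot: 288000 × cos(51.8°) = 288000 × 0.6184 = 178100 km².
True area of desert tract: 360000 × cos(25.8°) = 360000 × 0.9003 = 324100 km².
Ratio = 178100 / 324100 ≈ 0.550.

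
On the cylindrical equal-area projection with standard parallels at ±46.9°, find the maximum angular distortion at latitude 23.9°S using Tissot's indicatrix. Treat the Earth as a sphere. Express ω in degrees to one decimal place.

For cylindrical equal-area with standard parallel φ₀, h = cos φ / cos φ₀ and k = cos φ₀ / cos φ, so h·k = 1.
At 23.9°: h = 1.338, k = 0.7474; principal scales a = 1.338, b = 0.7474.
sin(ω/2) = (a − b)/(a + b) = 0.5907/2.085 = 0.2833, so ω = 2 arcsin(0.2833) ≈ 32.9°.

32.9°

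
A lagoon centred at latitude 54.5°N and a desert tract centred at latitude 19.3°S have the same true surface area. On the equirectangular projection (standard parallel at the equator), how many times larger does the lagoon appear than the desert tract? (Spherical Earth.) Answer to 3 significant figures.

1.63

Plate carrée maps x = Rλ, y = Rφ. The meridian scale is h = 1 and the parallel scale is k = 1/cos φ = sec φ.
Areal scale at 54.5°: h·k = 1.000 × 1.722 = 1.722.
Areal scale at 19.3°: h·k = 1.000 × 1.060 = 1.060.
Ratio = 1.722/1.060 ≈ 1.63.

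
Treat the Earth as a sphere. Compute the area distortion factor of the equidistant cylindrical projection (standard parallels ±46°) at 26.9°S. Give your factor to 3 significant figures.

The equidistant cylindrical projection with φ₀ = 46° has h = 1 (meridians true) and k = cos φ₀ / cos φ along parallels.
Areal scale = h·k = 1 × cos φ₀ / cos φ; at 26.9°, h = 1.000, k = 0.7789, so h·k = 0.7789.

0.779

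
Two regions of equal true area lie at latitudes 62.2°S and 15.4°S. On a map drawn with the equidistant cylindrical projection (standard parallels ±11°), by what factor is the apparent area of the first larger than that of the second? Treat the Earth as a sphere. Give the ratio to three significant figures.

In the equirectangular projection with standard parallel φ₀ = 11° (x = Rλ cos φ₀, y = Rφ), meridians are true-scale (h = 1) and the parallel scale is k = cos φ₀ / cos φ.
Areal scale at 62.2°: h·k = 1.000 × 2.105 = 2.105.
Areal scale at 15.4°: h·k = 1.000 × 1.018 = 1.018.
Ratio = 2.105/1.018 ≈ 2.07.

2.07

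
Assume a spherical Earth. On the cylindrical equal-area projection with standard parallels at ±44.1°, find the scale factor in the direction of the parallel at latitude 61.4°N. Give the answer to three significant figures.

1.50

A cylindrical equal-area projection with standard parallel φ₀ has meridian scale h = cos φ / cos φ₀ and parallel scale k = cos φ₀ / cos φ (so areas are preserved, h·k = 1).
k = cos 44.1° / cos 61.4° = 0.7181/0.4787 = 1.500.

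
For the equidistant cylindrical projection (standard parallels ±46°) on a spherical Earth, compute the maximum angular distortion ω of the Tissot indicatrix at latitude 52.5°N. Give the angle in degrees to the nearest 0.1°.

The equidistant cylindrical projection with φ₀ = 46° has h = 1 (meridians true) and k = cos φ₀ / cos φ along parallels.
At 52.5°: h = 1.000, k = 1.141; principal scales a = 1.141, b = 1.000.
sin(ω/2) = (a − b)/(a + b) = 0.1411/2.141 = 0.06590, so ω = 2 arcsin(0.06590) ≈ 7.6°.

7.6°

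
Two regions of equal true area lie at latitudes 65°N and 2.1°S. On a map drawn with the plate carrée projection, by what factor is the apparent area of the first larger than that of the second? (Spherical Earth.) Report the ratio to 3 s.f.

Plate carrée maps x = Rλ, y = Rφ. The meridian scale is h = 1 and the parallel scale is k = 1/cos φ = sec φ.
Areal scale at 65°: h·k = 1.000 × 2.366 = 2.366.
Areal scale at 2.1°: h·k = 1.000 × 1.001 = 1.001.
Ratio = 2.366/1.001 ≈ 2.36.

2.36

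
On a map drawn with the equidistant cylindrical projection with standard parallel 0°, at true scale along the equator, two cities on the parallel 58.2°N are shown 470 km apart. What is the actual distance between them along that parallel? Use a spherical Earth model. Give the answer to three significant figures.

248 km

Plate carrée maps x = Rλ, y = Rφ. The meridian scale is h = 1 and the parallel scale is k = 1/cos φ = sec φ.
Along the parallel at 58.2°, map distances are exaggerated by k = sec 58.2° = 1.898.
True distance = 470 / 1.898 = 470 × cos 58.2° ≈ 248 km.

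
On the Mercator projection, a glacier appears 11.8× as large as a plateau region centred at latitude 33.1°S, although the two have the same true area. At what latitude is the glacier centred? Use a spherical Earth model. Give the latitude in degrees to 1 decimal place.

For equal true areas on Mercator, apparent areas scale as sec²φ, so the ratio is cos²φ₂ / cos²φ₁.
cos²φ₂ / cos²φ₁ = 11.8  ⇒  cos φ₁ = cos 33.1° / √11.8 = 0.8377/3.435 = 0.2439.
φ₁ = arccos(0.2439) ≈ 75.9°.

75.9°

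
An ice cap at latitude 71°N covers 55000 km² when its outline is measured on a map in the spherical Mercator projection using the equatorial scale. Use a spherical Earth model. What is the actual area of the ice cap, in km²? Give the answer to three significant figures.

Mercator is conformal, so the point scale is isotropic: h = k = sec φ = 1/cos φ.
Areal scale = k² = sec²φ = 1/cos²(71°) = 1/0.3256² = 9.434.
True area = apparent / (areal scale) = 55000 / 9.434 ≈ 5830 km².

5830 km²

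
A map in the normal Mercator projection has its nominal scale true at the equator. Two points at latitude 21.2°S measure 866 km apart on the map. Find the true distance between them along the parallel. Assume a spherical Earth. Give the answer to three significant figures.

Mercator is conformal, so the point scale is isotropic: h = k = sec φ = 1/cos φ.
Along the parallel at 21.2°, map distances are exaggerated by k = sec 21.2° = 1.073.
True distance = 866 / 1.073 = 866 × cos 21.2° ≈ 807 km.

807 km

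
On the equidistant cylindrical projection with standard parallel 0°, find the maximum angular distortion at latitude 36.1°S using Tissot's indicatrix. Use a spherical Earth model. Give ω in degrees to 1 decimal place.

Plate carrée maps x = Rλ, y = Rφ. The meridian scale is h = 1 and the parallel scale is k = 1/cos φ = sec φ.
At 36.1°: h = 1.000, k = 1.238; principal scales a = 1.238, b = 1.000.
sin(ω/2) = (a − b)/(a + b) = 0.2376/2.238 = 0.1062, so ω = 2 arcsin(0.1062) ≈ 12.2°.

12.2°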